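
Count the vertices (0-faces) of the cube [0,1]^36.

The 36-cube has 2^36 = 68719476736 vertices.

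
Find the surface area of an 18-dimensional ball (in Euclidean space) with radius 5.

S = n·V_n(r)/r = 18·V_18(5)/5 (volume-to-surface relation), giving 152587890625·π^9/4032 ≈ 1.1281e+12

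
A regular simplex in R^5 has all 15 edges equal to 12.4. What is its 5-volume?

For a regular n-simplex with edge a, V = (a^n / n!)·√((n+1)/2^n). With a=12.4, n=5: V ≈ 1057.86.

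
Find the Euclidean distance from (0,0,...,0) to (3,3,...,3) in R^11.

||(3,3,...,3)|| = √(11)·3 ≈ 9.94987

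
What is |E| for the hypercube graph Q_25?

The 25-cube has n·2^(n-1) = 25·2^24 = 25·16777216 = 419430400 edges.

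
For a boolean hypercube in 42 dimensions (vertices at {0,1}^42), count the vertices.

Each vertex is a binary string of length 42, so there are 2^42 = 4398046511104.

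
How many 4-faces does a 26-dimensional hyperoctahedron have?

f_4(26-orthoplex) = 2^5 · (26 choose 5) = 2104960.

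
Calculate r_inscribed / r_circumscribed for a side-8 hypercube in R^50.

Ratio = (s/2)/(s√50/2) = 50^(-1/2) ≈ 0.141421.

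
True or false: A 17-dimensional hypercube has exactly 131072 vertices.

True. The 17-cube has 2^17 = 131072 vertices.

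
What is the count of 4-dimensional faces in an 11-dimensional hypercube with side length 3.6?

f_4(11-cube) = (11 choose 4) · 2^7 = 42240.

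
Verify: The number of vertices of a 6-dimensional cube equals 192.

False. The 6-cube has 2^6 = 64 vertices.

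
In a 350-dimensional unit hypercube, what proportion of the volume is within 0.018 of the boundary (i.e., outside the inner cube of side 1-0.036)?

1 - (1 - 2·0.018)^350 = 1 - 0.964^350 ≈ 0.9999973272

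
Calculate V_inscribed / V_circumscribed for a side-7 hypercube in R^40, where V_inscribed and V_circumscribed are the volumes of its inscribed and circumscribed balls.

The radii are 7/2 and 7√40/2, so the volume ratio is (1/√40)^40 = 40^{-40/2} ≈ 9.09495e-33.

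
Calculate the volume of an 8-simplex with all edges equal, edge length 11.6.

V_8 = √(9) · 11.6^8 / (8! · 2^(8/2)) ≈ 1524.56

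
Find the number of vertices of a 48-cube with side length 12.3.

An n-cube has 2^n vertices; for n = 48 that is 2^48 = 281474976710656.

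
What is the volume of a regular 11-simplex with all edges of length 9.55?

For a regular n-simplex with edge a, V = (a^n / n!)·√((n+1)/2^n). With a=9.55, n=11: V ≈ 115.56.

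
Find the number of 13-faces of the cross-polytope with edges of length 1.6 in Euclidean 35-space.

An n-cross-polytope has 2^(k+1)·C(n,k+1) k-faces. Here 2^14·C(35,14) = 16384·2319959400 = 38010214809600.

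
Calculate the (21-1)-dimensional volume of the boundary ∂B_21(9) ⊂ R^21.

The surface area of an n-ball is 2π^(n/2) r^(n-1) / Γ(n/2). For n=21, r=9: 307393813088254199808·π^10/8083075 ≈ 3.56137e+18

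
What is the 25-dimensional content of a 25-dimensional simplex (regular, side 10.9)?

Volume = 10.9^25 · √(26/2^25) / 25! ≈ 0.0048936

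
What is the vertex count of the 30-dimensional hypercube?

The 30-cube has 2^30 = 1073741824 vertices.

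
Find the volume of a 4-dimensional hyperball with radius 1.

V = π^2/2 ≈ 4.9348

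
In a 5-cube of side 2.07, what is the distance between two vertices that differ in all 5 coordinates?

||(2.07,2.07,...,2.07)|| = √(5)·2.07 ≈ 4.62866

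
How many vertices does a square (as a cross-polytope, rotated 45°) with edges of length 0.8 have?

An n-cross-polytope has 2n vertices; here n = 2, giving 4.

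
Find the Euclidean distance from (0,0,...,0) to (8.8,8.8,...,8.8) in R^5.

Diagonal = √5 · 8.8 ≈ 19.6774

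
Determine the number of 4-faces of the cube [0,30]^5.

Choose 4 of 5 axes to span the face (C(5,4) = 5 ways), then fix each of the remaining 1 coordinate at one of its two extreme values (2^1 = 2 ways): 5·2 = 10.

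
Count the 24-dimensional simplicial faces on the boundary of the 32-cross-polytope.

Each 24-face is the convex hull of 25 vertices, one chosen as ±e_i from each of 25 distinct axes: 2^25·C(32,25) = 112939386273792.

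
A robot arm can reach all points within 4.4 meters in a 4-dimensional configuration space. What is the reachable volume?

The n-ball volume is π^(n/2)·r^n/Γ(n/2+1). With n=4, r=4.4: V ≈ 1849.61.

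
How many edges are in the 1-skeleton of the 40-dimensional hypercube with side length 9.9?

Number of 1-faces = C(40,1)·2^(40-1) = 40·549755813888 = 21990232555520.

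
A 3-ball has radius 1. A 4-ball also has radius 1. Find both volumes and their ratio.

V_3(1.0) ≈ 4.18879. V_4(1.0) ≈ 4.9348. Ratio V_3/V_4 ≈ 0.8488.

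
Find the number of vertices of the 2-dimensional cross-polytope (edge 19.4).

Number of vertices = 2n = 4.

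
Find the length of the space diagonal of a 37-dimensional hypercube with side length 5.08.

The space diagonal of an n-cube of side s is s√n. Here 5.08·√37 ≈ 30.9004.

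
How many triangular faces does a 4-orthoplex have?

An n-cross-polytope has 2^(k+1)·C(n,k+1) k-faces. Here 2^3·C(4,3) = 8·4 = 32.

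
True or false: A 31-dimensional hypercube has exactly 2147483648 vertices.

True. The 31-cube has 2^31 = 2147483648 vertices.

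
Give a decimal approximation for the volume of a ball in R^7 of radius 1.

Volume = π^{7/2}·(1)^7/Γ(9/2) = 16·π^3/105 ≈ 4.72477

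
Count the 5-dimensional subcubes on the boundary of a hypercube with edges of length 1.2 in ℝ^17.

f_5(17-cube) = (17 choose 5) · 2^12 = 25346048.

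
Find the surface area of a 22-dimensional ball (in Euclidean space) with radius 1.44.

|∂B_22(1.44)| ≈ 343.185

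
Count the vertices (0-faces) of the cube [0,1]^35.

The 35-cube has 2^35 = 34359738368 vertices.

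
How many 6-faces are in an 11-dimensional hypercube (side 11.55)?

An n-cube has C(n,k)·2^(n-k) k-faces. Here C(11,6)·2^5 = 462·32 = 14784.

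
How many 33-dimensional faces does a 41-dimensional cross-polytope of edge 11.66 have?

Each 33-face is the convex hull of 34 vertices, one chosen as ±e_i from each of 34 distinct axes: 2^34·C(41,34) = 386236788202536960.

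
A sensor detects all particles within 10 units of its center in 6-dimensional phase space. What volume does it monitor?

V_6(10) = π^(6/2) · (10)^6 / Γ(6/2 + 1) = 500000·π^3/3 ≈ 5.16771e+06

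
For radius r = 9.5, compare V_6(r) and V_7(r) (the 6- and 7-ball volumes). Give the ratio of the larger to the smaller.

V_6(9.5) ≈ 3.79874e+06, V_7(9.5) ≈ 3.29948e+07. The 7-ball is larger by a factor of 8.686.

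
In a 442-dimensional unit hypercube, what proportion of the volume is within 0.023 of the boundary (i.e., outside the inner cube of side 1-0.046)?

1 - (1 - 2·0.023)^442 = 1 - 0.954^442 ≈ 0.9999999991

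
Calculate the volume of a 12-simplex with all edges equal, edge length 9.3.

Volume = 9.3^12 · √(13/2^12) / 12! ≈ 49.2323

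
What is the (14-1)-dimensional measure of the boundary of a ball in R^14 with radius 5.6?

S_14(5.6) = 2·π^(14/2)·(5.6)^13 / Γ(14/2) ≈ 4.4688e+10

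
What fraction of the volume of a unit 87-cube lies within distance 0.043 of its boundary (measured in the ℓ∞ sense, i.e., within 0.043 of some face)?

The inner cube has side 1-2·0.043 = 0.914 and volume (0.914)^87 ≈ 0.0004002, so the shell holds 0.9996 of the volume.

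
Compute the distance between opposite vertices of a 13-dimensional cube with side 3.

Diagonal = √13 · 3 ≈ 10.8167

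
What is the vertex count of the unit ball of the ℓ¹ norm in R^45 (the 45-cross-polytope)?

The vertices are ±e_1, ..., ±e_45, so there are 2·45 = 90.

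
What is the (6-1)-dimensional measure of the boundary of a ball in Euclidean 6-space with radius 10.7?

S_6(10.7) = 2·π^(6/2)·(10.7)^5 / Γ(6/2) ≈ 4.34879e+06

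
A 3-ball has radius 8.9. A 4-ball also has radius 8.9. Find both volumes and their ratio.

V_3(8.9) ≈ 2952.97. V_4(8.9) ≈ 30962.1. Ratio V_3/V_4 ≈ 0.09537.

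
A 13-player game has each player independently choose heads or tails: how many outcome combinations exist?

The 13-cube has 2^13 = 8192 vertices.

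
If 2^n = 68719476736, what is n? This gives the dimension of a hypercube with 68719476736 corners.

n = log_2(68719476736) = 36.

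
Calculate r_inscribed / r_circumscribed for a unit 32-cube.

r_in = 1/2 (half the side); r_out = 1√32/2 (half the diagonal). Ratio = 1/√32 ≈ 0.176777.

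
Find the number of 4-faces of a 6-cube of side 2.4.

Number of 4-faces = C(6,4) · 2^(6-4) = 15 · 4 = 60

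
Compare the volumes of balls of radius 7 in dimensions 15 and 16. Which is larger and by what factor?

V_15(7) ≈ 1.81093e+12, V_16(7) ≈ 7.82073e+12. The 16-ball is larger by a factor of 4.319.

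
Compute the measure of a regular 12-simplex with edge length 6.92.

V = (6.92^12 / 12!) · √((12+1) / 2^12) ≈ 1.41817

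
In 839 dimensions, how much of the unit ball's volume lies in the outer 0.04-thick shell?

1 - (1-0.04)^839 ≈ 1 - 1.335e-15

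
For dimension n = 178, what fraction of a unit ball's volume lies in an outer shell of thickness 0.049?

1 - (1-0.049)^178 ≈ 0.999869 ≈ 99.9869%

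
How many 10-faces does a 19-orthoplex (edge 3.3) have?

An n-cross-polytope has 2^(k+1)·C(n,k+1) k-faces. Here 2^11·C(19,11) = 2048·75582 = 154791936.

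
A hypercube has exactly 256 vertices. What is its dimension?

Since 2^n = 256, we have n = 8.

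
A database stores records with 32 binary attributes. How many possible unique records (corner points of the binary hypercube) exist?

An n-cube has 2^n vertices; for n = 32 that is 2^32 = 4294967296.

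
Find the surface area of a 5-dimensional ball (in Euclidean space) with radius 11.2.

|∂B_5(11.2)| ≈ 414134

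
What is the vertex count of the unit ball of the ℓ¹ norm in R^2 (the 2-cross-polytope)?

The vertices are ±e_1, ..., ±e_2, so there are 2·2 = 4.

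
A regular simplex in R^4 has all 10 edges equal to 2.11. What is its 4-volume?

For a regular n-simplex with edge a, V = (a^n / n!)·√((n+1)/2^n). With a=2.11, n=4: V ≈ 0.461683.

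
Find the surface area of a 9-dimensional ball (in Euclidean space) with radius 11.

S = n·V_n(r)/r = 9·V_9(11)/11 (volume-to-surface relation), giving 6859484192·π^4/105 ≈ 6.36358e+09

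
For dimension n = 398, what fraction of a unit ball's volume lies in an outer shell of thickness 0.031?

1 - (1-0.031)^398 ≈ 0.9999963953 ≈ 99.999640%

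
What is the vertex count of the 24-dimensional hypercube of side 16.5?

Number of vertices = 2^24 = 16777216.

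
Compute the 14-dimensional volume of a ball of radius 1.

The n-ball volume is π^(n/2)·r^n/Γ(n/2+1). With n=14, r=1: V = π^7/5040 ≈ 0.599265.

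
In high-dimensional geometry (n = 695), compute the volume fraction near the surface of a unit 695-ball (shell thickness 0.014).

1 - (1-0.014)^695 ≈ 0.999944 ≈ 99.9944%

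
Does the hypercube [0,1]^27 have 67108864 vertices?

False. The 27-cube has 2^27 = 134217728 vertices.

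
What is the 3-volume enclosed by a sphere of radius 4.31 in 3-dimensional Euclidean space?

Volume = π^{3/2}·(4.31)^3/Γ(5/2) ≈ 335.367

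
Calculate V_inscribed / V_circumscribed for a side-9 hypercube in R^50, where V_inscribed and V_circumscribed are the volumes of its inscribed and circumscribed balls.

The radii are 9/2 and 9√50/2, so the volume ratio is (1/√50)^50 = 50^{-50/2} ≈ 3.35544e-43.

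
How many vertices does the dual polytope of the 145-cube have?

The 145-dimensional cross-polytope has 2n = 2·145 = 290 vertices.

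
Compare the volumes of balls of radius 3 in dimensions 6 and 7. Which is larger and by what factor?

V_6(3) ≈ 3767.26, V_7(3) ≈ 10333.1. The 7-ball is larger by a factor of 2.743.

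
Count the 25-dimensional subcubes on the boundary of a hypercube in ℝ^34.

Choose 25 of 34 axes to span the face (C(34,25) = 52451256 ways), then fix each of the remaining 9 coordinates at one of its two extreme values (2^9 = 512 ways): 52451256·512 = 26855043072.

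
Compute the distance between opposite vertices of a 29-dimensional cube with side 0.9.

||(0.9,0.9,...,0.9)|| = √(29)·0.9 ≈ 4.84665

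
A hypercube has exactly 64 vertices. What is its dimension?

n = log_2(64) = 6.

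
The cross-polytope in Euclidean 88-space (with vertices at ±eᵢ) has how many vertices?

Number of vertices = 2n = 176.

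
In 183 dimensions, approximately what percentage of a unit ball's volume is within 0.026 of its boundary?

1 - (1-0.026)^183 ≈ 0.991941 ≈ 99.19%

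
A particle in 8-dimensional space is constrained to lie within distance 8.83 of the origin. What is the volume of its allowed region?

The n-ball volume is π^(n/2)·r^n/Γ(n/2+1). With n=8, r=8.83: V ≈ 1.49994e+08.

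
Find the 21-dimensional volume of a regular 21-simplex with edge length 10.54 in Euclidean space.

V_21 = √(22) · 10.54^21 / (21! · 2^(21/2)) ≈ 0.191296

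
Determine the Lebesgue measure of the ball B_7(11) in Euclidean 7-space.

V = 311794736·π^3/105 ≈ 9.20723e+07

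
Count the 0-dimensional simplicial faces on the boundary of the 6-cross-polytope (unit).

Number of 0-faces = 2^(0+1) · C(6,0+1) = 2 · 6 = 12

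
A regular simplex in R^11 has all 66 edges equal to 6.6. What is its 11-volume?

Volume = 6.6^11 · √(12/2^11) / 11! ≈ 1.98497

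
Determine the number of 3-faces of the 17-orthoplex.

Each 3-face is the convex hull of 4 vertices, one chosen as ±e_i from each of 4 distinct axes: 2^4·C(17,4) = 38080.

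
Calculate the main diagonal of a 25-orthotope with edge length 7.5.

Diagonal = √25 · 7.5 = 37.5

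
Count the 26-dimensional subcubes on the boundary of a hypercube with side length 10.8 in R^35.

Number of 26-faces = C(35,26) · 2^(35-26) = 70607460 · 512 = 36151019520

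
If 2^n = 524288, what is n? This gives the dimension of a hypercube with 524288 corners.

The n-cube has 2^n vertices, and 524288 = 2^19, so n = 19.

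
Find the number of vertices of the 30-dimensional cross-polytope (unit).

Number of vertices = 2n = 60.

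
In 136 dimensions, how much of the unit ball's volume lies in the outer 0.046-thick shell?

Shell fraction = 1 - (1-0.046)^136 ≈ 0.998346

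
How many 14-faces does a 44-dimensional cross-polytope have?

f_14(44-orthoplex) = 2^15 · (44 choose 15) = 7533743867691008.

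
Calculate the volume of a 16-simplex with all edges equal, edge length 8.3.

Volume = 8.3^16 · √(17/2^16) / 16! ≈ 0.390494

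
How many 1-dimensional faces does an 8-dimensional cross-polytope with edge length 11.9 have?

An n-cross-polytope has 2^(k+1)·C(n,k+1) k-faces. Here 2^2·C(8,2) = 4·28 = 112.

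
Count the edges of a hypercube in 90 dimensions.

Number of 1-faces = C(90,1)·2^(90-1) = 90·618970019642690137449562112 = 55707301767842112370460590080.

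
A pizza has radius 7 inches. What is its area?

The n-ball volume is π^(n/2)·r^n/Γ(n/2+1). With n=2, r=7: V = 49·π ≈ 153.938.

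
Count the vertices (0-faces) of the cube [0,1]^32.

Each vertex is a binary string of length 32, so there are 2^32 = 4294967296.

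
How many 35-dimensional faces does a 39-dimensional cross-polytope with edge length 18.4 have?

An n-cross-polytope has 2^(k+1)·C(n,k+1) k-faces. Here 2^36·C(39,36) = 68719476736·9139 = 628027297890304.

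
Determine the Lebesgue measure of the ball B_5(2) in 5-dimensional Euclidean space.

Volume = π^{5/2}·(2)^5/Γ(7/2) = 256·π^2/15 ≈ 168.441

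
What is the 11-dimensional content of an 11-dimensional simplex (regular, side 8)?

Volume = 8^11 · √(12/2^11) / 11! ≈ 16.4725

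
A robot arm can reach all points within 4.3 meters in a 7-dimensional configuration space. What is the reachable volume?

The n-ball volume is π^(n/2)·r^n/Γ(n/2+1). With n=7, r=4.3: V ≈ 128428.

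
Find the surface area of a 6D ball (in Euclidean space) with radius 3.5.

|∂B_6(3.5)| = 16807·π^3/32 ≈ 16285.1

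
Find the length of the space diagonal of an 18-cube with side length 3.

The space diagonal of an n-cube of side s is s√n. Here 3·√18 ≈ 12.7279.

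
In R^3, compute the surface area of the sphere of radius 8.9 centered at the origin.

S_3(8.9) = 2·π^(3/2)·(8.9)^2 / Γ(3/2) = 4πr² = 4π·(8.9)² ≈ 995.382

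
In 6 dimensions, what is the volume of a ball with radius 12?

The n-ball volume is π^(n/2)·r^n/Γ(n/2+1). With n=6, r=12: V = 497664·π^3 ≈ 1.54307e+07.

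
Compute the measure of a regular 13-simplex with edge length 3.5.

For a regular n-simplex with edge a, V = (a^n / n!)·√((n+1)/2^n). With a=3.5, n=13: V ≈ 7.85187e-05.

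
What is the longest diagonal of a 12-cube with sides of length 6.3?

Diagonal = √12 · 6.3 ≈ 21.8238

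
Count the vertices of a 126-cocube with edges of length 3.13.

Number of vertices = 2n = 252.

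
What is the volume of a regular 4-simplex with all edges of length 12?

Volume = 12^4 · √(5/2^4) / 4! ≈ 482.991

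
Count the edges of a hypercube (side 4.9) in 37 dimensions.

The 37-cube has n·2^(n-1) = 37·2^36 = 37·68719476736 = 2542620639232 edges.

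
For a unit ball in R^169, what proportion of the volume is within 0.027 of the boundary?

Shell fraction = 1 - (1-0.027)^169 ≈ 0.990204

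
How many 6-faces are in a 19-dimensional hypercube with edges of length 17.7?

An n-cube has C(n,k)·2^(n-k) k-faces. Here C(19,6)·2^13 = 27132·8192 = 222265344.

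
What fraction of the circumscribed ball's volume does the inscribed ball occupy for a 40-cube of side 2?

V_in / V_out = (r_in/r_out)^40 = (1/√40)^40 = 40^(-40/2) ≈ 9.09495e-33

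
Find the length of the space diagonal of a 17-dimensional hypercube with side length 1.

The space diagonal of an n-cube of side s is s√n. Here 1·√17 ≈ 4.12311.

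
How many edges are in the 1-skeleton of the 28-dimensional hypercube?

The 28-cube has n·2^(n-1) = 28·2^27 = 28·134217728 = 3758096384 edges.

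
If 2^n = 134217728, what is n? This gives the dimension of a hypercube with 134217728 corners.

n = log_2(134217728) = 27.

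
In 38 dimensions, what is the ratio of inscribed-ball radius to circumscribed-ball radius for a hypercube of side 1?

r_in / r_out = (1/2) / (1√38/2) = 1/√38 ≈ 0.162221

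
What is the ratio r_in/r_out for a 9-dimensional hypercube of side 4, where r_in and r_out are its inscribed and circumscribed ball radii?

Ratio = (s/2)/(s√9/2) = 9^(-1/2) ≈ 0.333333.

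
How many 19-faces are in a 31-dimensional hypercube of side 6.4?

An n-cube has C(n,k)·2^(n-k) k-faces. Here C(31,19)·2^12 = 141120525·4096 = 578029670400.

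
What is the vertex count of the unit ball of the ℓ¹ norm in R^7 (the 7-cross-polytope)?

Number of vertices = 2n = 14.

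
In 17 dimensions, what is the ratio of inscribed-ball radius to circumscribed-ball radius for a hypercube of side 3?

r_in / r_out = (3/2) / (3√17/2) = 1/√17 ≈ 0.242536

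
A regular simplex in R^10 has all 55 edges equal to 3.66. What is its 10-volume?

V = (3.66^10 / 10!) · √((10+1) / 2^10) ≈ 0.0123195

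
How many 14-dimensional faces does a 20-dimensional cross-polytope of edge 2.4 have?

f_14(20-orthoplex) = 2^15 · (20 choose 15) = 508035072.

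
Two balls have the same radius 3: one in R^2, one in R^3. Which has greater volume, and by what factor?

V_2(3) ≈ 28.2743, V_3(3) ≈ 113.097. The 3-ball is larger by a factor of 4.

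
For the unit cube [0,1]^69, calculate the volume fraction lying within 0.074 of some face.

Shell fraction = 1 - (1-0.148)^69 ≈ 0.999984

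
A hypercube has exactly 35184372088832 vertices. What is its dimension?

n = log_2(35184372088832) = 45.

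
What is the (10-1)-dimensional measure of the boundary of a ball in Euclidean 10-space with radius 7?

The surface area of an n-ball is 2π^(n/2) r^(n-1) / Γ(n/2). For n=10, r=7: 40353607·π^5/12 ≈ 1.02908e+09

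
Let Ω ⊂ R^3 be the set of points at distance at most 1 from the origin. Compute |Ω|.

V_3(1) = π^(3/2) · (1)^3 / Γ(3/2 + 1) = 4·π/3 ≈ 4.18879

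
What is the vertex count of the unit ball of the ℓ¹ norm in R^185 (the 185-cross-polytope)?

The 185-dimensional cross-polytope has 2n = 2·185 = 370 vertices.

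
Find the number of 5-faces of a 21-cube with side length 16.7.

An n-cube has C(n,k)·2^(n-k) k-faces. Here C(21,5)·2^16 = 20349·65536 = 1333592064.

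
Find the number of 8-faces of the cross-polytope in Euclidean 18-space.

f_8(18-orthoplex) = 2^9 · (18 choose 9) = 24893440.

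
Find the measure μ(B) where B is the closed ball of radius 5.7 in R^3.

Volume = π^{3/2}·(5.7)^3/Γ(5/2) ≈ 775.735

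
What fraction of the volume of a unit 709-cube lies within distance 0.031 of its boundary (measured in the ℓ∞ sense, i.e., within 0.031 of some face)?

Shell fraction = 1 - (1-0.062)^709 ≈ 1 - 1.958e-20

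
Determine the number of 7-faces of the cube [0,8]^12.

An n-cube has C(n,k)·2^(n-k) k-faces. Here C(12,7)·2^5 = 792·32 = 25344.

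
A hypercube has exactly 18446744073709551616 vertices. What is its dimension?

The n-cube has 2^n vertices, and 18446744073709551616 = 2^64, so n = 64.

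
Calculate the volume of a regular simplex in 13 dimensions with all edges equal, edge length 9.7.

V_13 = √(14) · 9.7^13 / (13! · 2^(13/2)) ≈ 44.6808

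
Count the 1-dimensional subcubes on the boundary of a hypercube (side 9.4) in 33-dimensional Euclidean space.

Choose 1 of 33 axes to span the face (C(33,1) = 33 ways), then fix each of the remaining 32 coordinates at one of its two extreme values (2^32 = 4294967296 ways): 33·4294967296 = 141733920768.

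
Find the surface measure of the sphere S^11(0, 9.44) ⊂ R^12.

|∂B_12(9.44)| ≈ 8.50041e+11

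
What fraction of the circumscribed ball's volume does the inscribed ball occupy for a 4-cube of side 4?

The radii are 4/2 and 4√4/2, so the volume ratio is (1/√4)^4 = 4^{-4/2} ≈ 0.0625.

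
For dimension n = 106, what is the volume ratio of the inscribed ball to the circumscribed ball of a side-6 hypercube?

The radii are 6/2 and 6√106/2, so the volume ratio is (1/√106)^106 = 106^{-106/2} ≈ 4.55816e-108.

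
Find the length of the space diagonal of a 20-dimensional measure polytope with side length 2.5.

The space diagonal of an n-cube of side s is s√n. Here 2.5·√20 ≈ 11.1803.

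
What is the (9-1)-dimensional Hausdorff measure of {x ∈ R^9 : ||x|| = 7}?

The surface area of an n-ball is 2π^(n/2) r^(n-1) / Γ(n/2). For n=9, r=7: 26353376·π^4/15 ≈ 1.71137e+08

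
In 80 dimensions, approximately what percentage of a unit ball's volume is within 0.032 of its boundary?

1 - (1-0.032)^80 ≈ 0.925864 ≈ 92.59%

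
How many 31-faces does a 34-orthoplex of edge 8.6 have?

f_31(34-orthoplex) = 2^32 · (34 choose 32) = 2409476653056.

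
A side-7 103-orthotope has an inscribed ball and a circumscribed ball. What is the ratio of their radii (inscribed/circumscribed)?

For an n-cube of any side s, the inradius is s/2 and the circumradius is s√n/2, so the ratio is 1/√103 ≈ 0.0985329.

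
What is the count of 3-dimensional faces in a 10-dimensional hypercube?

Number of 3-faces = C(10,3) · 2^(10-3) = 120 · 128 = 15360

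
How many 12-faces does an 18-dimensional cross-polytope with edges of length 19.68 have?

An n-cross-polytope has 2^(k+1)·C(n,k+1) k-faces. Here 2^13·C(18,13) = 8192·8568 = 70189056.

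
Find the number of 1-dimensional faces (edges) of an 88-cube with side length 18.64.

The 88-cube has n·2^(n-1) = 88·2^87 = 88·154742504910672534362390528 = 13617340432139183023890366464 edges.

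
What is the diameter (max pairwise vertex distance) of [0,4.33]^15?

The space diagonal of an n-cube of side s is s√n. Here 4.33·√15 ≈ 16.77.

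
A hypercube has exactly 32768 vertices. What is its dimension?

Since 2^n = 32768, we have n = 15.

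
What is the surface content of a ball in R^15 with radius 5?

|∂B_15(5)| = 312500000000·π^7/27027 ≈ 3.49222e+10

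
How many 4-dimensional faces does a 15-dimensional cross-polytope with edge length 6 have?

Number of 4-faces = 2^(4+1) · C(15,4+1) = 32 · 3003 = 96096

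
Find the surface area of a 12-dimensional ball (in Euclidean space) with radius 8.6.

|∂B_12(8.6)| ≈ 3.04952e+11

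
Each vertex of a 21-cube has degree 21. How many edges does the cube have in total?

The 21-cube has n·2^(n-1) = 21·2^20 = 21·1048576 = 22020096 edges.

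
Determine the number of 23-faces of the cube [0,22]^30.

Choose 23 of 30 axes to span the face (C(30,23) = 2035800 ways), then fix each of the remaining 7 coordinates at one of its two extreme values (2^7 = 128 ways): 2035800·128 = 260582400.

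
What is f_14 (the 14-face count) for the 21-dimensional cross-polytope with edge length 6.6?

f_14(21-orthoplex) = 2^15 · (21 choose 15) = 1778122752.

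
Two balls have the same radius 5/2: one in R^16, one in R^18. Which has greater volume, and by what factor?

V_16(5/2) ≈ 547922, V_18(5/2) ≈ 1.19538e+06. The 18-ball is larger by a factor of 2.182.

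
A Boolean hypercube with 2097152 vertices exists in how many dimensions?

Since 2^n = 2097152, we have n = 21.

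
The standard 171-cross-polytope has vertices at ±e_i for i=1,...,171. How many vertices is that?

The 171-dimensional cross-polytope has 2n = 2·171 = 342 vertices.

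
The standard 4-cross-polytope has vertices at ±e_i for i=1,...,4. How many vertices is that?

An n-cross-polytope has 2n vertices; here n = 4, giving 8.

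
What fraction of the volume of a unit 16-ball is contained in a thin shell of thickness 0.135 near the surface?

Shell fraction = 1 - (1-0.135)^16 ≈ 0.901767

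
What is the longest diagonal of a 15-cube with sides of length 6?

d = √(6² + 6² + ... + 6²) [15 terms] = √(15·6²) = 6√15 ≈ 23.2379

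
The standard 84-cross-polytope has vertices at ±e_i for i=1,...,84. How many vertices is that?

An n-cross-polytope has 2n vertices; here n = 84, giving 168.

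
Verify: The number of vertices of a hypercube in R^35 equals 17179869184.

False. The 35-cube has 2^35 = 34359738368 vertices.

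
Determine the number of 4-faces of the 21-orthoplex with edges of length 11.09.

Each 4-face is the convex hull of 5 vertices, one chosen as ±e_i from each of 5 distinct axes: 2^5·C(21,5) = 651168.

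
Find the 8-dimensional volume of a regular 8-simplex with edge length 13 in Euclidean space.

For a regular n-simplex with edge a, V = (a^n / n!)·√((n+1)/2^n). With a=13, n=8: V ≈ 3793.39.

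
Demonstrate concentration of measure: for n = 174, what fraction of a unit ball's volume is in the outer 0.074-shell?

1 - (1-0.074)^174 ≈ 0.9999984501 ≈ 99.999845%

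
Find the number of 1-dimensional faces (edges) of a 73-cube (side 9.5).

An n-cube has n·2^(n-1) edges. With n = 73: 73·4722366482869645213696 = 344732753249484100599808.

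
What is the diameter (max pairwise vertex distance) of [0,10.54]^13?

d = √(10.54² + 10.54² + ... + 10.54²) [13 terms] = √(13·10.54²) = 10.54√13 ≈ 38.0025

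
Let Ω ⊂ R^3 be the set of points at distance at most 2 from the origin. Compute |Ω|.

V = 32·π/3 ≈ 33.5103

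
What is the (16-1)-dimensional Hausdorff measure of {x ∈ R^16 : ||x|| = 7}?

The surface area of an n-ball is 2π^(n/2) r^(n-1) / Γ(n/2). For n=16, r=7: 678223072849·π^8/360 ≈ 1.78759e+13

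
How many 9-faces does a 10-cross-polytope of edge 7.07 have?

Number of 9-faces = 2^(9+1) · C(10,9+1) = 1024 · 1 = 1024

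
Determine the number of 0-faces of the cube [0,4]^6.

Number of 0-faces = C(6,0) · 2^(6-0) = 1 · 64 = 64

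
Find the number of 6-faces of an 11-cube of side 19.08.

Number of 6-faces = C(11,6) · 2^(11-6) = 462 · 32 = 14784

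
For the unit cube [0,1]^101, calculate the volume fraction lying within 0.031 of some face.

The inner cube has side 1-2·0.031 = 0.938 and volume (0.938)^101 ≈ 0.001558, so the shell holds 0.998442 of the volume.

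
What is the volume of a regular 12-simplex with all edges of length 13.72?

V_12 = √(13) · 13.72^12 / (12! · 2^(12/2)) ≈ 5232.44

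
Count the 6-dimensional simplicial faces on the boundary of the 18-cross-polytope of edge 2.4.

Each 6-face is the convex hull of 7 vertices, one chosen as ±e_i from each of 7 distinct axes: 2^7·C(18,7) = 4073472.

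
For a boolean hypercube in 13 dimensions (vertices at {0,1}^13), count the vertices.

An n-cube has 2^n vertices; for n = 13 that is 2^13 = 8192.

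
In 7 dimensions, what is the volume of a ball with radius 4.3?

V_7(4.3) = π^(7/2) · (4.3)^7 / Γ(7/2 + 1) ≈ 128428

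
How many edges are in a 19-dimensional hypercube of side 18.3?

Number of 1-faces = C(19,1) · 2^(19-1) = 19 · 262144 = 4980736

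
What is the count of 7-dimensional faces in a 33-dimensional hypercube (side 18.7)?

Choose 7 of 33 axes to span the face (C(33,7) = 4272048 ways), then fix each of the remaining 26 coordinates at one of its two extreme values (2^26 = 67108864 ways): 4272048·67108864 = 286692288233472.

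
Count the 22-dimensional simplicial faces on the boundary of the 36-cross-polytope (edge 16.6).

An n-cross-polytope has 2^(k+1)·C(n,k+1) k-faces. Here 2^23·C(36,23) = 8388608·2310789600 = 19384308124876800.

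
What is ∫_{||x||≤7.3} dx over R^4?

The n-ball volume is π^(n/2)·r^n/Γ(n/2+1). With n=4, r=7.3: V ≈ 14014.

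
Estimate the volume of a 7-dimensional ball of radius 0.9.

V_7(0.9) = π^(7/2) · (0.9)^7 / Γ(7/2 + 1) ≈ 2.25984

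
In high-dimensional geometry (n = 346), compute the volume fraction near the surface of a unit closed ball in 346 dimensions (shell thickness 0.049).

1 - (1-0.049)^346 ≈ 0.9999999718 ≈ 99.999997%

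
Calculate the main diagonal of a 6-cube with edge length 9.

The space diagonal of an n-cube of side s is s√n. Here 9·√6 ≈ 22.0454.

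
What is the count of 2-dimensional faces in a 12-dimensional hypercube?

Number of 2-faces = C(12,2) · 2^(12-2) = 66 · 1024 = 67584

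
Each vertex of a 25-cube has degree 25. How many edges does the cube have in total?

Each of the 2^25 = 33554432 vertices has degree 25; total edges = 25·2^25/2 = 419430400.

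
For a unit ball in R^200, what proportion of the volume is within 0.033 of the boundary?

Shell fraction = 1 - (1-0.033)^200 ≈ 0.998783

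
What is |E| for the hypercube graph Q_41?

An n-cube has n·2^(n-1) edges. With n = 41: 41·1099511627776 = 45079976738816.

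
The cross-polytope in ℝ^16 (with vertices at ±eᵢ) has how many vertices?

The 16-dimensional cross-polytope has 2n = 2·16 = 32 vertices.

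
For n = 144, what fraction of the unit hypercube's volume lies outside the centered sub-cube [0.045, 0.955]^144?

1 - (1 - 2·0.045)^144 = 1 - 0.91^144 ≈ 0.9999987354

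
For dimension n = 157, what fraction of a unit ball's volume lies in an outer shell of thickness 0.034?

1 - (1-0.034)^157 ≈ 0.995621 ≈ 99.56%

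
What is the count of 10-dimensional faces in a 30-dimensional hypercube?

An n-cube has C(n,k)·2^(n-k) k-faces. Here C(30,10)·2^20 = 30045015·1048576 = 31504481648640.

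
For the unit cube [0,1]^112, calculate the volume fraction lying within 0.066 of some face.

1 - (1 - 2·0.066)^112 = 1 - 0.868^112 ≈ 0.9999998699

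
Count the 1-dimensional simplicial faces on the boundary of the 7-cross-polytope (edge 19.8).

An n-cross-polytope has 2^(k+1)·C(n,k+1) k-faces. Here 2^2·C(7,2) = 4·21 = 84.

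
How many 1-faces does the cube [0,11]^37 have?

Each of the 2^37 = 137438953472 vertices has degree 37; total edges = 37·2^37/2 = 2542620639232.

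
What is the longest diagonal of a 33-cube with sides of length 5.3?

||(5.3,5.3,...,5.3)|| = √(33)·5.3 ≈ 30.4462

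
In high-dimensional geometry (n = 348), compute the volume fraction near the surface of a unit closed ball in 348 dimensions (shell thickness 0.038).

1 - (1-0.038)^348 ≈ 0.9999986039 ≈ 99.999860%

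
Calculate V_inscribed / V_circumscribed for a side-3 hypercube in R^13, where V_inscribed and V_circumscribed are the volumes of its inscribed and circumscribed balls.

Volume scales as r^n, and r_in/r_out = 1/√13, giving (1/√13)^13 ≈ 5.74603e-08.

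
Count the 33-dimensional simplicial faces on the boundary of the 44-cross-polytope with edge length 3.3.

An n-cross-polytope has 2^(k+1)·C(n,k+1) k-faces. Here 2^34·C(44,34) = 17179869184·2481256778 = 42627666857953329152.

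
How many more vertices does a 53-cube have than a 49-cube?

The 53-cube has 2^53 = 9007199254740992 vertices. The 49-cube has 2^49 = 562949953421312 vertices. Difference: 9007199254740992 - 562949953421312 = 8444249301319680.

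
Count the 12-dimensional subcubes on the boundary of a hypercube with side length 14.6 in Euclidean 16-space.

Choose 12 of 16 axes to span the face (C(16,12) = 1820 ways), then fix each of the remaining 4 coordinates at one of its two extreme values (2^4 = 16 ways): 1820·16 = 29120.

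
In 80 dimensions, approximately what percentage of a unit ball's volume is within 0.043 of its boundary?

1 - (1-0.043)^80 ≈ 0.970286 ≈ 97.03%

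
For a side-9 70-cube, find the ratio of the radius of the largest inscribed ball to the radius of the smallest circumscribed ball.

r_in = 9/2 (half the side); r_out = 9√70/2 (half the diagonal). Ratio = 1/√70 ≈ 0.119523.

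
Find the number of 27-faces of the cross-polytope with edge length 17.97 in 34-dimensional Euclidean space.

f_27(34-orthoplex) = 2^28 · (34 choose 28) = 361019918516224.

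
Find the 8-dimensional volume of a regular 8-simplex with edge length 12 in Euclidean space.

V = (12^8 / 8!) · √((8+1) / 2^8) ≈ 1999.54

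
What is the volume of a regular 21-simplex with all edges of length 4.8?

For a regular n-simplex with edge a, V = (a^n / n!)·√((n+1)/2^n). With a=4.8, n=21: V ≈ 1.28268e-08.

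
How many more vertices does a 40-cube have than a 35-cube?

The 40-cube has 2^40 = 1099511627776 vertices. The 35-cube has 2^35 = 34359738368 vertices. Difference: 1099511627776 - 34359738368 = 1065151889408.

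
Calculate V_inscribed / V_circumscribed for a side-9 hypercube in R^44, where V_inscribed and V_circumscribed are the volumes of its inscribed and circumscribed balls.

V_in / V_out = (r_in/r_out)^44 = (1/√44)^44 = 44^(-44/2) ≈ 6.98299e-37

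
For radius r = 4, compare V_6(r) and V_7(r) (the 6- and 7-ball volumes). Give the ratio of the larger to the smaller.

V_6(4) ≈ 21167, V_7(4) ≈ 77410.6. The 7-ball is larger by a factor of 3.657.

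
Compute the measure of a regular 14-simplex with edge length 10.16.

For a regular n-simplex with edge a, V = (a^n / n!)·√((n+1)/2^n). With a=10.16, n=14: V ≈ 43.345.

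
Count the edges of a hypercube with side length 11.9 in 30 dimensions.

An n-cube has n·2^(n-1) edges. With n = 30: 30·536870912 = 16106127360.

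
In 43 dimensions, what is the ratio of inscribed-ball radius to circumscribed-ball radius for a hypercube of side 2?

For an n-cube of any side s, the inradius is s/2 and the circumradius is s√n/2, so the ratio is 1/√43 ≈ 0.152499.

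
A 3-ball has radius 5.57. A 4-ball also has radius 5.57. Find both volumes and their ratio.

V_3(5.57) ≈ 723.859. V_4(5.57) ≈ 4749.97. Ratio V_3/V_4 ≈ 0.1524.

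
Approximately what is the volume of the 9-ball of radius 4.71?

The n-ball volume is π^(n/2)·r^n/Γ(n/2+1). With n=9, r=4.71: V ≈ 3.76275e+06.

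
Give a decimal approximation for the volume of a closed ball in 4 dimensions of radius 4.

V_4(4) = π^(4/2) · (4)^4 / Γ(4/2 + 1) = 128·π^2 ≈ 1263.31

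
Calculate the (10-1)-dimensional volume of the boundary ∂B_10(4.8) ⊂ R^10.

|∂B_10(4.8)| ≈ 3.44937e+07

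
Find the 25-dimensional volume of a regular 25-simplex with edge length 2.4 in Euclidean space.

For a regular n-simplex with edge a, V = (a^n / n!)·√((n+1)/2^n). With a=2.4, n=25: V ≈ 1.81655e-19.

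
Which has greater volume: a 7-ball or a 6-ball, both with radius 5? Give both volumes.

V_7(5) ≈ 369122. V_6(5) ≈ 80745.5. The 7-ball is larger.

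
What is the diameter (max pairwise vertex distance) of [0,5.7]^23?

Diagonal = √23 · 5.7 ≈ 27.3362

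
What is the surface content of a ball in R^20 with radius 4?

The surface area of an n-ball is 2π^(n/2) r^(n-1) / Γ(n/2). For n=20, r=4: 4294967296·π^10/2835 ≈ 1.41875e+11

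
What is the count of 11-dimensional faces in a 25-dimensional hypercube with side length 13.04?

An n-cube has C(n,k)·2^(n-k) k-faces. Here C(25,11)·2^14 = 4457400·16384 = 73030041600.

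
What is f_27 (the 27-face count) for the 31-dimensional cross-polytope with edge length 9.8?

f_27(31-orthoplex) = 2^28 · (31 choose 28) = 1206617374720.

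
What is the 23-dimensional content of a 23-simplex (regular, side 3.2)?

V = (3.2^23 / 23!) · √((23+1) / 2^23) ≈ 2.71779e-14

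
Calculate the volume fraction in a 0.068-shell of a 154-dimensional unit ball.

1 - (1-0.068)^154 ≈ 0.99998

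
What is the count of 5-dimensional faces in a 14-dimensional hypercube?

f_5(14-cube) = (14 choose 5) · 2^9 = 1025024.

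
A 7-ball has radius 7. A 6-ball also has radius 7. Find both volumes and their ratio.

V_7(7) ≈ 3.89105e+06. V_6(7) ≈ 607976. Ratio V_7/V_6 ≈ 6.4.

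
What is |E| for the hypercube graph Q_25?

Number of 1-faces = C(25,1)·2^(25-1) = 25·16777216 = 419430400.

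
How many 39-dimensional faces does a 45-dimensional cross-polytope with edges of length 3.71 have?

Each 39-face is the convex hull of 40 vertices, one chosen as ±e_i from each of 40 distinct axes: 2^40·C(45,40) = 1343338226839977984.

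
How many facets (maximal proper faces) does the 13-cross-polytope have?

An n-cross-polytope has 2^(k+1)·C(n,k+1) k-faces. Here 2^13·C(13,13) = 8192·1 = 8192.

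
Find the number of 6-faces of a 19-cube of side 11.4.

An n-cube has C(n,k)·2^(n-k) k-faces. Here C(19,6)·2^13 = 27132·8192 = 222265344.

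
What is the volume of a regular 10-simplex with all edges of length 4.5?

V_10 = √(11) · 4.5^10 / (10! · 2^(10/2)) ≈ 0.0972542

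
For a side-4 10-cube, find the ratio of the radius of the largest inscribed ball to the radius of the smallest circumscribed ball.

r_in = 4/2 (half the side); r_out = 4√10/2 (half the diagonal). Ratio = 1/√10 ≈ 0.316228.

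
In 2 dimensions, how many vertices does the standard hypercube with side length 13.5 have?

An n-cube has 2^n vertices; for n = 2 that is 2^2 = 4.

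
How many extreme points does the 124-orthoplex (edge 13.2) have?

The vertices are ±e_1, ..., ±e_124, so there are 2·124 = 248.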